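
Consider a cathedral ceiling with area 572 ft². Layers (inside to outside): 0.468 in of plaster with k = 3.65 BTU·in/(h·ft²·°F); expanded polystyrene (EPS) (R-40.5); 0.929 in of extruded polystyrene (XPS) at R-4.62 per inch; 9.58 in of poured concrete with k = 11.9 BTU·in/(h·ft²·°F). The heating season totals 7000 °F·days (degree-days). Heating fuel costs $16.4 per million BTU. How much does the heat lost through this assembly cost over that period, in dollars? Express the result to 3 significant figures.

0.468/3.65 = 0.1282
0.929 × 4.62 = 4.292
9.58/11.9 = 0.805
R_total = 0.1282 + 40.5 + 4.292 + 0.805 = 45.73 ft²·°F·h/BTU
E = A × HDD × 24 / R = 572 × 7000 × 24 / 45.73 = 2102000 BTU
Cost = 2102000/10⁶ × 16.4 = $34.47

34.5 dollars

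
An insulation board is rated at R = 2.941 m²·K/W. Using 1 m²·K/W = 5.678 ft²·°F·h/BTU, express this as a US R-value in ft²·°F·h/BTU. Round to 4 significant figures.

16.70 ft²·°F·h/BTU

R_US = 2.941 × 5.678 = 16.699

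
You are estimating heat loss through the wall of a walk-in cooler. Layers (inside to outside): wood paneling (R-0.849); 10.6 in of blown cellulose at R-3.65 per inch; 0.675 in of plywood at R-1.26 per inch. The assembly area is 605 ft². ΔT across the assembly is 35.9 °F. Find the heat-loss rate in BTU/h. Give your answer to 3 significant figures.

538 BTU/h

10.6 × 3.65 = 38.69
0.675 × 1.26 = 0.8505
R_total = 0.849 + 38.69 + 0.8505 = 40.39 ft²·°F·h/BTU
Q = A·ΔT/R = 605 × 35.9 / 40.39 = 537.8 BTU/h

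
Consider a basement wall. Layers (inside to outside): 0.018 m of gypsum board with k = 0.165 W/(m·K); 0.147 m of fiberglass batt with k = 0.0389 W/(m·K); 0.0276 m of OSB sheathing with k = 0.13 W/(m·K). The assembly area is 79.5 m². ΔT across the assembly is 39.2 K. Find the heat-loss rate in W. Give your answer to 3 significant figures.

760 W

0.018/0.165 = 0.1091
0.147/0.0389 = 3.779
0.0276/0.13 = 0.2123
R_total = 0.1091 + 3.779 + 0.2123 = 4.1 m²·K/W
Q = A·ΔT/R = 79.5 × 39.2 / 4.1 = 760 W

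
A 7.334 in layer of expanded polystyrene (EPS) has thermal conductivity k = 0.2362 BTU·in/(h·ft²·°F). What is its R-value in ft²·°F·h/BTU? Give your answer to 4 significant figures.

R = L/k = 7.334/0.2362 = 31.05 ft²·°F·h/BTU

31.05 ft²·°F·h/BTU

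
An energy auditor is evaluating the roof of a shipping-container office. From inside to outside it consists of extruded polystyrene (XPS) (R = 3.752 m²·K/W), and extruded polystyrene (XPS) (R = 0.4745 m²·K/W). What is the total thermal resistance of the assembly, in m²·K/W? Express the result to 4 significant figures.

4.226 m²·K/W

R_total = 3.752 + 0.4745 = 4.2265 m²·K/W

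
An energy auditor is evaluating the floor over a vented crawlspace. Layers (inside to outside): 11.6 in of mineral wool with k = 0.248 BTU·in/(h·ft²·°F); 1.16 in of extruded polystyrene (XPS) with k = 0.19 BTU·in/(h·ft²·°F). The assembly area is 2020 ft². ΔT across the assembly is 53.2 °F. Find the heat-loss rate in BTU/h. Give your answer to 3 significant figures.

2030 BTU/h

11.6/0.248 = 46.77
1.16/0.19 = 6.105
R_total = 46.77 + 6.105 = 52.88 ft²·°F·h/BTU
Q = A·ΔT/R = 2020 × 53.2 / 52.88 = 2032 BTU/h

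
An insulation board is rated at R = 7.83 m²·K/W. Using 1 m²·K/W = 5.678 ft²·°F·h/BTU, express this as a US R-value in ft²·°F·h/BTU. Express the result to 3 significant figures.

44.5 ft²·°F·h/BTU

R_US = 7.83 × 5.678 = 44.46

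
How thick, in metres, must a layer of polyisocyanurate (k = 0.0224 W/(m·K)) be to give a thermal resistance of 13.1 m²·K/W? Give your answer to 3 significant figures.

0.293 m

L = R·k = 13.1 × 0.0224 = 0.2934 m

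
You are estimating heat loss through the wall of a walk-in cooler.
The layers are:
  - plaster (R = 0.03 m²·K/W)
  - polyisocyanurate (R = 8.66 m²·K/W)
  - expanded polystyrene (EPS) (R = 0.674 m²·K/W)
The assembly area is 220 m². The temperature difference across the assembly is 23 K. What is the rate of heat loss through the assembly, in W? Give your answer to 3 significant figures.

540 W

R_total = 0.03 + 8.66 + 0.674 = 9.364 m²·K/W
Q = A·ΔT/R = 220 × 23 / 9.364 = 540.4 W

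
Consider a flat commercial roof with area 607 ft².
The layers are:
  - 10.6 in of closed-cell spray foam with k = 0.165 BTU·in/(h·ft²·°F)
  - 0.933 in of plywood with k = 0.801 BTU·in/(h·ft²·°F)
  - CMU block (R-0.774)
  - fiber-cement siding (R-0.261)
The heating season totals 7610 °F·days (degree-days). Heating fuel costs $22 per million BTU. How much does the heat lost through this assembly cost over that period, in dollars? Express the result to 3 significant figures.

10.6/0.165 = 64.24
0.933/0.801 = 1.165
R_total = 64.24 + 1.165 + 0.774 + 0.261 = 66.44 ft²·°F·h/BTU
E = A × HDD × 24 / R = 607 × 7610 × 24 / 66.44 = 1669000 BTU
Cost = 1669000/10⁶ × 22 = $36.71

36.7 dollars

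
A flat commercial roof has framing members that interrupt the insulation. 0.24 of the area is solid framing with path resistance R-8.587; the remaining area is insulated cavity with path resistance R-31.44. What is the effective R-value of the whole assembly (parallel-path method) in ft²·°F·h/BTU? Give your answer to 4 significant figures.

U_eff = 0.76/31.44 + 0.24/8.587 = 0.024173 + 0.027949 = 0.052122
R_eff = 1/U_eff = 19.186 ft²·°F·h/BTU

19.19 ft²·°F·h/BTU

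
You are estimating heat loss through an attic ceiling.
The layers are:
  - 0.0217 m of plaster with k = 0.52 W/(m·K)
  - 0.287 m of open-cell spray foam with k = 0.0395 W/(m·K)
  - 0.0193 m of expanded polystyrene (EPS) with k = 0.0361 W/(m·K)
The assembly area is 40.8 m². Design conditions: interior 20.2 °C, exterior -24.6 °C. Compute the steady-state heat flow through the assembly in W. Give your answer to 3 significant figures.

0.0217/0.52 = 0.04173
0.287/0.0395 = 7.266
0.0193/0.0361 = 0.5346
R_total = 0.04173 + 7.266 + 0.5346 = 7.842 m²·K/W
Q = A·ΔT/R = 40.8 × (20.2 − (-24.6)) / 7.842 = 233.1 W

233 W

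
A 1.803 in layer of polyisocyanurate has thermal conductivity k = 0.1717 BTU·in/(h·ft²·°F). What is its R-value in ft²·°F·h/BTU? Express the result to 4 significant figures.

10.50 ft²·°F·h/BTU

R = L/k = 1.803/0.1717 = 10.501 ft²·°F·h/BTU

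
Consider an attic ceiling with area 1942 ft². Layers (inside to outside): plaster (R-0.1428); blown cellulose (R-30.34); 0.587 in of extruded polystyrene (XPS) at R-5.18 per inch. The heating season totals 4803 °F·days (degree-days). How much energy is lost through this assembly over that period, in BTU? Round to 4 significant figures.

0.587 × 5.18 = 3.0407
R_total = 0.1428 + 30.34 + 3.0407 = 33.523 ft²·°F·h/BTU
E = A × HDD × 24 / R = 1942 × 4803 × 24 / 33.523 = 6677700 BTU

6678000 BTU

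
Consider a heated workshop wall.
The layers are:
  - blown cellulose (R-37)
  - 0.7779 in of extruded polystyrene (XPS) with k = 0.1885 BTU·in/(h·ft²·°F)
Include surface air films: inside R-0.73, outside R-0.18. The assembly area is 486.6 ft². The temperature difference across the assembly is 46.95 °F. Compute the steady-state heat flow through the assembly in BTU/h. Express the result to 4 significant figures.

543.5 BTU/h

0.7779/0.1885 = 4.1268
R_total = 0.73 + 37 + 4.1268 + 0.18 = 42.037 ft²·°F·h/BTU
Q = A·ΔT/R = 486.6 × 46.95 / 42.037 = 543.47 BTU/h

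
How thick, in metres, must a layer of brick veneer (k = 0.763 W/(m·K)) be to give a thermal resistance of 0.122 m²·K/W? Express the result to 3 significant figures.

L = R·k = 0.122 × 0.763 = 0.09309 m

0.0931 m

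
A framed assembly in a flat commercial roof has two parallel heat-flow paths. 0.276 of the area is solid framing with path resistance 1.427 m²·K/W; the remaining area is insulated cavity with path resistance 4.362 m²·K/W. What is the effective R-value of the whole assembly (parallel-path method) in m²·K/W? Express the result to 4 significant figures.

2.782 m²·K/W

U_eff = 0.724/4.362 + 0.276/1.427 = 0.16598 + 0.19341 = 0.35939
R_eff = 1/U_eff = 2.7825 m²·K/W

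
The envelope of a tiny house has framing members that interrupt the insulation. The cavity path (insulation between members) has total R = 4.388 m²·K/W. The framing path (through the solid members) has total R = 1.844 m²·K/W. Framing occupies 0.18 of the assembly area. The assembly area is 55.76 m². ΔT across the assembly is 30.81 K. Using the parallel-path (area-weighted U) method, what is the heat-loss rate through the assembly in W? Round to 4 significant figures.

U_eff = 0.82/4.388 + 0.18/1.844 = 0.18687 + 0.097614 = 0.28449
R_eff = 1/U_eff = 3.5151 m²·K/W
Q = 55.76 × 30.81 / 3.5151 = 488.74 W

488.7 W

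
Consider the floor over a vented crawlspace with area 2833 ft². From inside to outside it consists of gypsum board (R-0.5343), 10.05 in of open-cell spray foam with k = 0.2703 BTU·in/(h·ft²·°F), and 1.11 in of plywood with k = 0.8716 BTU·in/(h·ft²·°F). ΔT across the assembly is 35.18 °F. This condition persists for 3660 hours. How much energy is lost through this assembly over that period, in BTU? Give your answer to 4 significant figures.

9356000 BTU

10.05/0.2703 = 37.181
1.11/0.8716 = 1.2735
R_total = 0.5343 + 37.181 + 1.2735 = 38.989 ft²·°F·h/BTU
Q = 2833 × 35.18 / 38.989 = 2556.2 BTU/h
E = 2556.2 × 3660 = 9355900 BTU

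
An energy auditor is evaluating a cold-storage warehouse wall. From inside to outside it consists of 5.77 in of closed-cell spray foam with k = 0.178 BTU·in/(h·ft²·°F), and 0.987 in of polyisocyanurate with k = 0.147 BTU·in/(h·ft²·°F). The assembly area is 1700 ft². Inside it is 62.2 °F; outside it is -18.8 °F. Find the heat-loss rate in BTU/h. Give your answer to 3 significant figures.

5.77/0.178 = 32.42
0.987/0.147 = 6.714
R_total = 32.42 + 6.714 = 39.13 ft²·°F·h/BTU
Q = A·ΔT/R = 1700 × (62.2 − (-18.8)) / 39.13 = 3519 BTU/h

3520 BTU/h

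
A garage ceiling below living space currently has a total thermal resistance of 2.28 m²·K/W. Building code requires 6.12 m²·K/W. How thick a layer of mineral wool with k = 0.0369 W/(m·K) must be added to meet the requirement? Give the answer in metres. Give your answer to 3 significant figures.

0.142 m

ΔR = 6.12 − 2.28 = 3.84 m²·K/W
L = ΔR × k = 3.84 × 0.0369 = 0.1417 m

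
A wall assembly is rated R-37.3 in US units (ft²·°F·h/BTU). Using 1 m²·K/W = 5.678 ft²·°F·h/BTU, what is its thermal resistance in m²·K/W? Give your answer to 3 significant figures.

R_SI = 37.3/5.678 = 6.569

6.57 m²·K/W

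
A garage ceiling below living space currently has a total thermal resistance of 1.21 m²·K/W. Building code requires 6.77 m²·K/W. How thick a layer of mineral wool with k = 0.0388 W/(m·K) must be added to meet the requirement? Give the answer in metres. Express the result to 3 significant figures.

ΔR = 6.77 − 1.21 = 5.56 m²·K/W
L = ΔR × k = 5.56 × 0.0388 = 0.2157 m

0.216 m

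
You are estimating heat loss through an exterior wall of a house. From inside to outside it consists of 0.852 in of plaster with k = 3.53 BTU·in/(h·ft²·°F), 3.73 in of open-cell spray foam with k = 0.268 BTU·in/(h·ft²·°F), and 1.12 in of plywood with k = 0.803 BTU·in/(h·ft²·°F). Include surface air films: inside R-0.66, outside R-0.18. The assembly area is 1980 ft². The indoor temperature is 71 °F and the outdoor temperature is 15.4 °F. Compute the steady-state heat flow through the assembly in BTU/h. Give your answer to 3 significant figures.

6720 BTU/h

0.852/3.53 = 0.2414
3.73/0.268 = 13.92
1.12/0.803 = 1.395
R_total = 0.66 + 0.2414 + 13.92 + 1.395 + 0.18 = 16.39 ft²·°F·h/BTU
Q = A·ΔT/R = 1980 × (71 − 15.4) / 16.39 = 6715 BTU/h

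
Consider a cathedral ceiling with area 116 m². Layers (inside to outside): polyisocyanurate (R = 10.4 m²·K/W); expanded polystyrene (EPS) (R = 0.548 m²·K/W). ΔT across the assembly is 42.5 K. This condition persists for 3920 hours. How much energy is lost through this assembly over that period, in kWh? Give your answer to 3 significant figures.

R_total = 10.4 + 0.548 = 10.95 m²·K/W
Q = 116 × 42.5 / 10.95 = 450.3 W
E = 450.3 W × 3920 h / 1000 = 1765 kWh

1770 kWh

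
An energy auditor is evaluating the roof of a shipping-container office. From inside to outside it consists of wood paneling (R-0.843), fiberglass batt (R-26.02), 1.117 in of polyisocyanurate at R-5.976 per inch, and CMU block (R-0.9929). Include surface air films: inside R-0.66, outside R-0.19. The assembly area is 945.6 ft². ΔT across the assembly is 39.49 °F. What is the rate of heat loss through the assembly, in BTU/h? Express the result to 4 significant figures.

1055 BTU/h

1.117 × 5.976 = 6.6752
R_total = 0.66 + 0.843 + 26.02 + 6.6752 + 0.9929 + 0.19 = 35.381 ft²·°F·h/BTU
Q = A·ΔT/R = 945.6 × 39.49 / 35.381 = 1055.4 BTU/h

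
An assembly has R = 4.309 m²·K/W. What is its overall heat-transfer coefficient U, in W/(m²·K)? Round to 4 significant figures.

U = 1/R = 1/4.309 = 0.23207

0.2321 W/(m²·K)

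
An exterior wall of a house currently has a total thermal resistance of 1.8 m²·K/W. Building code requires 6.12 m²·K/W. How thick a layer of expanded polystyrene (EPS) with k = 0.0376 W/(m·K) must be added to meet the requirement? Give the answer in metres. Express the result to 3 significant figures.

ΔR = 6.12 − 1.8 = 4.32 m²·K/W
L = ΔR × k = 4.32 × 0.0376 = 0.1624 m

0.162 m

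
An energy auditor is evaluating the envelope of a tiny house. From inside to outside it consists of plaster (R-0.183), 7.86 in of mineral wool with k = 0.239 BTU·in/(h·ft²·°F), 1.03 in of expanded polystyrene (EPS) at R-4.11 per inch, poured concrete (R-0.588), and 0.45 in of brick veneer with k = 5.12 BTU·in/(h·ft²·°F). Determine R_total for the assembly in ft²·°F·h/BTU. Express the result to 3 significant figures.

38.0 ft²·°F·h/BTU

7.86/0.239 = 32.89
1.03 × 4.11 = 4.233
0.45/5.12 = 0.08789
R_total = 0.183 + 32.89 + 4.233 + 0.588 + 0.08789 = 37.98 ft²·°F·h/BTU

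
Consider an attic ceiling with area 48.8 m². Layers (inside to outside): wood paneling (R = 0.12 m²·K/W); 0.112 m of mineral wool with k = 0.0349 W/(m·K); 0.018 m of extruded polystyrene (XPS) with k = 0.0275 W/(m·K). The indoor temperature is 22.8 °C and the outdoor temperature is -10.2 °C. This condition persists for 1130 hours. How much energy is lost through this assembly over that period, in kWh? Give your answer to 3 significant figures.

0.112/0.0349 = 3.209
0.018/0.0275 = 0.6545
R_total = 0.12 + 3.209 + 0.6545 = 3.984 m²·K/W
Q = 48.8 × (22.8 − (-10.2)) / 3.984 = 404.2 W
E = 404.2 W × 1130 h / 1000 = 456.8 kWh

457 kWh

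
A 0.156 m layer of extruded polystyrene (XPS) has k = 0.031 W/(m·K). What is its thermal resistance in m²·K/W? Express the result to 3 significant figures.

R = L/k = 0.156/0.031 = 5.032 m²·K/W

5.03 m²·K/W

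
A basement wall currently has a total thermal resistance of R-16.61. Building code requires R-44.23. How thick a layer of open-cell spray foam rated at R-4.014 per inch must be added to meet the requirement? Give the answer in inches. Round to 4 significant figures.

6.881 in

ΔR = 44.23 − 16.61 = 27.62 ft²·°F·h/BTU
L = ΔR / (R/in) = 27.62/4.014 = 6.8809 in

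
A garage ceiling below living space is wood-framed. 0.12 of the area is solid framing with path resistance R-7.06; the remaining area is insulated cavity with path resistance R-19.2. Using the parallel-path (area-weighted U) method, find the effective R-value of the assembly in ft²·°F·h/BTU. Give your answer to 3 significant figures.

U_eff = 0.88/19.2 + 0.12/7.06 = 0.04583 + 0.017 = 0.06283
R_eff = 1/U_eff = 15.92 ft²·°F·h/BTU

15.9 ft²·°F·h/BTU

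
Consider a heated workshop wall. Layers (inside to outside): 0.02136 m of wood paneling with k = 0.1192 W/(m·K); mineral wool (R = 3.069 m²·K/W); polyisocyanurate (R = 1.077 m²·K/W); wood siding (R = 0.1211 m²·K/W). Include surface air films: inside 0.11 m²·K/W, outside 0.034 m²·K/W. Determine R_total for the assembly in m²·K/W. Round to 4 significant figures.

4.590 m²·K/W

0.02136/0.1192 = 0.17919
R_total = 0.11 + 0.17919 + 3.069 + 1.077 + 0.1211 + 0.034 = 4.5903 m²·K/W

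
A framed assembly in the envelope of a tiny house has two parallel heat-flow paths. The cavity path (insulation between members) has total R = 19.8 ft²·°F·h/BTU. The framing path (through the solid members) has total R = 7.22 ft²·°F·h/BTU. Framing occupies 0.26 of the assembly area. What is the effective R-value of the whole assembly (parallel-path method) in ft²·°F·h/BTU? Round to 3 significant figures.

13.6 ft²·°F·h/BTU

U_eff = 0.74/19.8 + 0.26/7.22 = 0.03737 + 0.03601 = 0.07338
R_eff = 1/U_eff = 13.63 ft²·°F·h/BTU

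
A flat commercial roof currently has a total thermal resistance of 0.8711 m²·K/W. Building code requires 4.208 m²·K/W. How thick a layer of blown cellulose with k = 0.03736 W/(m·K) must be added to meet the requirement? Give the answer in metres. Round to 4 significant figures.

0.1247 m

ΔR = 4.208 − 0.8711 = 3.3369 m²·K/W
L = ΔR × k = 3.3369 × 0.03736 = 0.12467 m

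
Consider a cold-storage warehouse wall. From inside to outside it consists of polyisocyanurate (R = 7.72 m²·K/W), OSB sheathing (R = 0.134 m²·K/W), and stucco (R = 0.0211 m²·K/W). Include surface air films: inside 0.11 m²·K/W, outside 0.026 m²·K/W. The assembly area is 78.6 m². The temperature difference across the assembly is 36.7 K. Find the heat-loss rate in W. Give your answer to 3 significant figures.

R_total = 0.11 + 7.72 + 0.134 + 0.0211 + 0.026 = 8.011 m²·K/W
Q = A·ΔT/R = 78.6 × 36.7 / 8.011 = 360.1 W

360 W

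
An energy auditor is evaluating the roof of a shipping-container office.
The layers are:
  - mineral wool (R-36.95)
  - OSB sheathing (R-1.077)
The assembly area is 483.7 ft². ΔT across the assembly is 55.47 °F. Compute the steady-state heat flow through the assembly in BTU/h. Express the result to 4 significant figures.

R_total = 36.95 + 1.077 = 38.027 ft²·°F·h/BTU
Q = A·ΔT/R = 483.7 × 55.47 / 38.027 = 705.57 BTU/h

705.6 BTU/h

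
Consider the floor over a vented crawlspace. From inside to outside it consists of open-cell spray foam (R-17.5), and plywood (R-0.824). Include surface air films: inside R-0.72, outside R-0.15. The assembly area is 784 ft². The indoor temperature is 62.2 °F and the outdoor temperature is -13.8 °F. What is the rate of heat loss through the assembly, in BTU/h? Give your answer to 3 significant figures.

R_total = 0.72 + 17.5 + 0.824 + 0.15 = 19.19 ft²·°F·h/BTU
Q = A·ΔT/R = 784 × (62.2 − (-13.8)) / 19.19 = 3104 BTU/h

3100 BTU/h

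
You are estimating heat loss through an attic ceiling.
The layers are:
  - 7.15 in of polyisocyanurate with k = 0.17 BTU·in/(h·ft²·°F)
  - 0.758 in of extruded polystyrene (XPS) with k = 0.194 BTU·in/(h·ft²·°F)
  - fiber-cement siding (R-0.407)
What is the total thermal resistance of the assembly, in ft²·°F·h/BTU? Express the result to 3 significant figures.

7.15/0.17 = 42.06
0.758/0.194 = 3.907
R_total = 42.06 + 3.907 + 0.407 = 46.37 ft²·°F·h/BTU

46.4 ft²·°F·h/BTU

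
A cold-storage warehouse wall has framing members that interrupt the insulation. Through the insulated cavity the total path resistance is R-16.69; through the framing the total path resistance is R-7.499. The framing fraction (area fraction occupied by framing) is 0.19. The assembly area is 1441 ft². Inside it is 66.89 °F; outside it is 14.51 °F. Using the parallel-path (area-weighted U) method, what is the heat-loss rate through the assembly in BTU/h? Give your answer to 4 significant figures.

U_eff = 0.81/16.69 + 0.19/7.499 = 0.048532 + 0.025337 = 0.073869
R_eff = 1/U_eff = 13.538 ft²·°F·h/BTU
Q = 1441 × (66.89 − 14.51) / 13.538 = 5575.6 BTU/h

5576 BTU/h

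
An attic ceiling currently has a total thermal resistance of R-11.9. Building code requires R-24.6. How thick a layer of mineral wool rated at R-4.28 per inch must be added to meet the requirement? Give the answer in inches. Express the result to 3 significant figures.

ΔR = 24.6 − 11.9 = 12.7 ft²·°F·h/BTU
L = ΔR / (R/in) = 12.7/4.28 = 2.967 in

2.97 in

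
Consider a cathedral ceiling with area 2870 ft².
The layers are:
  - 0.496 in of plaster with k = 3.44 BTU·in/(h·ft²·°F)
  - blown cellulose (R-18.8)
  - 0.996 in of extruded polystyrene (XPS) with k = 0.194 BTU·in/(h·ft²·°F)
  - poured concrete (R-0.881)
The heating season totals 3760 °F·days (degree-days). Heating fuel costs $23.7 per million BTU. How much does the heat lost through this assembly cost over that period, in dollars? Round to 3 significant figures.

0.496/3.44 = 0.1442
0.996/0.194 = 5.134
R_total = 0.1442 + 18.8 + 5.134 + 0.881 = 24.96 ft²·°F·h/BTU
E = A × HDD × 24 / R = 2870 × 3760 × 24 / 24.96 = 10380000 BTU
Cost = 10380000/10⁶ × 23.7 = $245.9

246 dollars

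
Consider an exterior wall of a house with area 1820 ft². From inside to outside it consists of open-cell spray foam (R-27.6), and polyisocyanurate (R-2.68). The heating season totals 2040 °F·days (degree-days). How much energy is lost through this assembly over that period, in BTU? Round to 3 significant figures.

R_total = 27.6 + 2.68 = 30.28 ft²·°F·h/BTU
E = A × HDD × 24 / R = 1820 × 2040 × 24 / 30.28 = 2943000 BTU

2940000 BTU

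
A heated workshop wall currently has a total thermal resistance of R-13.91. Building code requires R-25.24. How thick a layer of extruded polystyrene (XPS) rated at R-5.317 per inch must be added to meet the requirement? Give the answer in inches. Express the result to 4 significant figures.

ΔR = 25.24 − 13.91 = 11.33 ft²·°F·h/BTU
L = ΔR / (R/in) = 11.33/5.317 = 2.1309 in

2.131 in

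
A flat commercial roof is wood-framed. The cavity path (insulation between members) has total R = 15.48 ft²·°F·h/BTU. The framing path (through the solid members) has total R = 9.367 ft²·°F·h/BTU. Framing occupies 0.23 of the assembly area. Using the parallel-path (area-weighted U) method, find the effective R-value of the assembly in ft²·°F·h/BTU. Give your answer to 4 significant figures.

13.46 ft²·°F·h/BTU

U_eff = 0.77/15.48 + 0.23/9.367 = 0.049742 + 0.024554 = 0.074296
R_eff = 1/U_eff = 13.46 ft²·°F·h/BTU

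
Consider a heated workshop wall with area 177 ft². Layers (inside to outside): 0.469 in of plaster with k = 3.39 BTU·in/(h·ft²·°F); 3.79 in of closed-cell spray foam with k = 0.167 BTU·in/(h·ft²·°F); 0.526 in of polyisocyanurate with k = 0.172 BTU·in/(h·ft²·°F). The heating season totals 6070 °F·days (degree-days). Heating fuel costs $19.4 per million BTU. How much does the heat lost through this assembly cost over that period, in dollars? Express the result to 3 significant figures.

19.3 dollars

0.469/3.39 = 0.1383
3.79/0.167 = 22.69
0.526/0.172 = 3.058
R_total = 0.1383 + 22.69 + 3.058 = 25.89 ft²·°F·h/BTU
E = A × HDD × 24 / R = 177 × 6070 × 24 / 25.89 = 995900 BTU
Cost = 995900/10⁶ × 19.4 = $19.32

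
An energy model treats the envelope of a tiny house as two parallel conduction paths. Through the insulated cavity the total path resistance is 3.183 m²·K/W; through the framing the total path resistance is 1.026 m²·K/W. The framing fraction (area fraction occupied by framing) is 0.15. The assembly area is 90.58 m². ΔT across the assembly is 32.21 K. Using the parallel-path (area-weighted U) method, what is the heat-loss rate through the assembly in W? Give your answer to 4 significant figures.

U_eff = 0.85/3.183 + 0.15/1.026 = 0.26704 + 0.1462 = 0.41324
R_eff = 1/U_eff = 2.4199 m²·K/W
Q = 90.58 × 32.21 / 2.4199 = 1205.7 W

1206 W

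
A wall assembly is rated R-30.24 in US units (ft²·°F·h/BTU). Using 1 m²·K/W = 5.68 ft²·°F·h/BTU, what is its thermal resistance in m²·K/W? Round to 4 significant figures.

R_SI = 30.24/5.68 = 5.3239

5.324 m²·K/W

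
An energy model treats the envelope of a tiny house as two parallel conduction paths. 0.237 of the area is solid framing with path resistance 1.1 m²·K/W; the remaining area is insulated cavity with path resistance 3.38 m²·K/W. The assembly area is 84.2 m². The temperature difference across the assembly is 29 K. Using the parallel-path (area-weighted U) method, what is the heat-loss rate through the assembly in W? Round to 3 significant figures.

1080 W

U_eff = 0.763/3.38 + 0.237/1.1 = 0.2257 + 0.2155 = 0.4412
R_eff = 1/U_eff = 2.267 m²·K/W
Q = 84.2 × 29 / 2.267 = 1077 W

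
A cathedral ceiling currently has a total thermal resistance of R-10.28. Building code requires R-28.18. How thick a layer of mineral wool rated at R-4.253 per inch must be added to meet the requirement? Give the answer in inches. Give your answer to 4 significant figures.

4.209 in

ΔR = 28.18 − 10.28 = 17.9 ft²·°F·h/BTU
L = ΔR / (R/in) = 17.9/4.253 = 4.2088 in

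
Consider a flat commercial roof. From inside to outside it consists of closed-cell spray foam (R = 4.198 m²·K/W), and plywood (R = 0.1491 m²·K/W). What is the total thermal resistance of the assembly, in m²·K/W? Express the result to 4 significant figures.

4.347 m²·K/W

R_total = 4.198 + 0.1491 = 4.3471 m²·K/W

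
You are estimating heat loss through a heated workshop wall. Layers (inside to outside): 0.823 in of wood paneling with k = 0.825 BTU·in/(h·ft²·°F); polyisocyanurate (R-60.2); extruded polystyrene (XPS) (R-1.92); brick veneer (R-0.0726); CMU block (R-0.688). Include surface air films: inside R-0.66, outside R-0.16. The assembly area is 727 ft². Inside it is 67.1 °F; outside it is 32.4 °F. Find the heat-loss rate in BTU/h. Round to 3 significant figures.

0.823/0.825 = 0.9976
R_total = 0.66 + 0.9976 + 60.2 + 1.92 + 0.0726 + 0.688 + 0.16 = 64.7 ft²·°F·h/BTU
Q = A·ΔT/R = 727 × (67.1 − 32.4) / 64.7 = 389.9 BTU/h

390 BTU/h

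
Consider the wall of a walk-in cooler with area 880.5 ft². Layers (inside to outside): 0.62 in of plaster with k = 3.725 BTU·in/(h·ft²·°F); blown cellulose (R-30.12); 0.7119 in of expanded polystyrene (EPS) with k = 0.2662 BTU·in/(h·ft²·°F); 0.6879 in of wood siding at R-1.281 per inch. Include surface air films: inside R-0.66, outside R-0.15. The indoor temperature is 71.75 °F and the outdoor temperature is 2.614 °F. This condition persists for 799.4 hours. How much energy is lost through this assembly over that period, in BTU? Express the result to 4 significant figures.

1404000 BTU

0.62/3.725 = 0.16644
0.7119/0.2662 = 2.6743
0.6879 × 1.281 = 0.8812
R_total = 0.66 + 0.16644 + 30.12 + 2.6743 + 0.8812 + 0.15 = 34.652 ft²·°F·h/BTU
Q = 880.5 × (71.75 − 2.614) / 34.652 = 1756.7 BTU/h
E = 1756.7 × 799.4 = 1404300 BTU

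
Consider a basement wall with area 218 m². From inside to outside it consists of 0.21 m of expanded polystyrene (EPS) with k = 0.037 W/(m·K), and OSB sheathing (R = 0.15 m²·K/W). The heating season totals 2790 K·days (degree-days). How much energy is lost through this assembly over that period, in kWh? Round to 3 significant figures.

0.21/0.037 = 5.676
R_total = 5.676 + 0.15 = 5.826 m²·K/W
E = A × HDD × 24 / R / 1000 = 218 × 2790 × 24 / 5.826 / 1000 = 2506 kWh

2510 kWh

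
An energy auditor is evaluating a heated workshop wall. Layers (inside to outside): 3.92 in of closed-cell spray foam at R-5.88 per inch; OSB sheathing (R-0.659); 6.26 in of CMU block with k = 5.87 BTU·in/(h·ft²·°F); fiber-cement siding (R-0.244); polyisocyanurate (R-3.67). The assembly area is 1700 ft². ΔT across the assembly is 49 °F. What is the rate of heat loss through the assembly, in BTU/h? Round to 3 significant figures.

3.92 × 5.88 = 23.05
6.26/5.87 = 1.066
R_total = 23.05 + 0.659 + 1.066 + 0.244 + 3.67 = 28.69 ft²·°F·h/BTU
Q = A·ΔT/R = 1700 × 49 / 28.69 = 2904 BTU/h

2900 BTU/h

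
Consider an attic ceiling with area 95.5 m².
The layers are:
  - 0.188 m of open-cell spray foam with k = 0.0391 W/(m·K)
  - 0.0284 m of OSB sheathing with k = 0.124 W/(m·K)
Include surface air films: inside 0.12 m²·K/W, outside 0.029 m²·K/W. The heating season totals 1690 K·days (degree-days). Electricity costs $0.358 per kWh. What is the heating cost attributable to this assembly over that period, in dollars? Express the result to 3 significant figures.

267 dollars

0.188/0.0391 = 4.808
0.0284/0.124 = 0.229
R_total = 0.12 + 4.808 + 0.229 + 0.029 = 5.186 m²·K/W
E = A × HDD × 24 / R / 1000 = 95.5 × 1690 × 24 / 5.186 / 1000 = 746.9 kWh
Cost = 746.9 × 0.358 = $267.4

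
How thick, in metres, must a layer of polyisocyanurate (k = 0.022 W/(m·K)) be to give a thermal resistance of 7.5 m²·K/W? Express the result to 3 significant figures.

L = R·k = 7.5 × 0.022 = 0.165 m

0.165 m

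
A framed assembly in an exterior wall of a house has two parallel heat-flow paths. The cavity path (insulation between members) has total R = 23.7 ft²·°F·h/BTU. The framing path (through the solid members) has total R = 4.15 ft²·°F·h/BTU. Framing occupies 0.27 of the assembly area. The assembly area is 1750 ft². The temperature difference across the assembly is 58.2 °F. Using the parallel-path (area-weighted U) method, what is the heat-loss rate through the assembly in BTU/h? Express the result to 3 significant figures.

9760 BTU/h

U_eff = 0.73/23.7 + 0.27/4.15 = 0.0308 + 0.06506 = 0.09586
R_eff = 1/U_eff = 10.43 ft²·°F·h/BTU
Q = 1750 × 58.2 / 10.43 = 9764 BTU/h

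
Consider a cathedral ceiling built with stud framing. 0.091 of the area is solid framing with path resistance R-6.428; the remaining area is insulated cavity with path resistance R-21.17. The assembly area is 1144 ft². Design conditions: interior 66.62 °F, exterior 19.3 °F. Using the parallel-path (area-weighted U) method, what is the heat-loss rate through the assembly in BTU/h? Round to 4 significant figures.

3091 BTU/h

U_eff = 0.909/21.17 + 0.091/6.428 = 0.042938 + 0.014157 = 0.057095
R_eff = 1/U_eff = 17.515 ft²·°F·h/BTU
Q = 1144 × (66.62 − 19.3) / 17.515 = 3090.8 BTU/h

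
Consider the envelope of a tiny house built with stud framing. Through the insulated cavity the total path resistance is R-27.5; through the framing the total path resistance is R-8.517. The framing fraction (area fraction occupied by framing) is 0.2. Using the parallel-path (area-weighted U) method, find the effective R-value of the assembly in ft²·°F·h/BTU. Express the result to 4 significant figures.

19.02 ft²·°F·h/BTU

U_eff = 0.8/27.5 + 0.2/8.517 = 0.029091 + 0.023482 = 0.052573
R_eff = 1/U_eff = 19.021 ft²·°F·h/BTU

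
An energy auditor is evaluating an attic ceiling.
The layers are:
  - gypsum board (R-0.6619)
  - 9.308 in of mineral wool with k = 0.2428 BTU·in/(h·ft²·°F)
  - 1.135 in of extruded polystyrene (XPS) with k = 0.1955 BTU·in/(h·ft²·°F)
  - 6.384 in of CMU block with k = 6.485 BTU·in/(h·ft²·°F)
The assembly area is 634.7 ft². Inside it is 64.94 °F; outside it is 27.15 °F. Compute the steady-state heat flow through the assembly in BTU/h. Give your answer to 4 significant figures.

523.8 BTU/h

9.308/0.2428 = 38.336
1.135/0.1955 = 5.8056
6.384/6.485 = 0.98443
R_total = 0.6619 + 38.336 + 5.8056 + 0.98443 = 45.788 ft²·°F·h/BTU
Q = A·ΔT/R = 634.7 × (64.94 − 27.15) / 45.788 = 523.83 BTU/h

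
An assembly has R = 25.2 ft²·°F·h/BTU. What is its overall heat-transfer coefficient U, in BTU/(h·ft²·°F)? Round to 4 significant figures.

U = 1/R = 1/25.2 = 0.039683

0.03968 BTU/(h·ft²·°F)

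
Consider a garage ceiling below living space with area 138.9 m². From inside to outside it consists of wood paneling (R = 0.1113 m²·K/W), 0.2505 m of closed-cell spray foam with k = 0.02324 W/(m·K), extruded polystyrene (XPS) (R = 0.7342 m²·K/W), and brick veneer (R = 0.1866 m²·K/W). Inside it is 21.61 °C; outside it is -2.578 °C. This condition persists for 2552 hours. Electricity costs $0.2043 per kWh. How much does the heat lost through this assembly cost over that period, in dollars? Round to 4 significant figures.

0.2505/0.02324 = 10.779
R_total = 0.1113 + 10.779 + 0.7342 + 0.1866 = 11.811 m²·K/W
Q = 138.9 × (21.61 − (-2.578)) / 11.811 = 284.46 W
E = 284.46 W × 2552 h / 1000 = 725.94 kWh
Cost = 725.94 × 0.2043 = $148.31

148.3 dollars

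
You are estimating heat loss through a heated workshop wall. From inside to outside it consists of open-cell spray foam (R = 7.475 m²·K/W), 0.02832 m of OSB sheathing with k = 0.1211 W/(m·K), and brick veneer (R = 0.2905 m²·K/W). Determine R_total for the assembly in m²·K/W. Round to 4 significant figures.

0.02832/0.1211 = 0.23386
R_total = 7.475 + 0.23386 + 0.2905 = 7.9994 m²·K/W

7.999 m²·K/W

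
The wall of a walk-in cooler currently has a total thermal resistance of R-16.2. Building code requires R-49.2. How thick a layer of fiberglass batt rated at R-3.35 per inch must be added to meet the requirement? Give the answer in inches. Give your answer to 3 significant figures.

9.85 in

ΔR = 49.2 − 16.2 = 33 ft²·°F·h/BTU
L = ΔR / (R/in) = 33/3.35 = 9.851 in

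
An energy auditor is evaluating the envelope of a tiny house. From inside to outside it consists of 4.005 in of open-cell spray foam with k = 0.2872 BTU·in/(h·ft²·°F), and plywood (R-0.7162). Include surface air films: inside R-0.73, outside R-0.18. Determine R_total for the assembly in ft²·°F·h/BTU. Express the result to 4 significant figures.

4.005/0.2872 = 13.945
R_total = 0.73 + 13.945 + 0.7162 + 0.18 = 15.571 ft²·°F·h/BTU

15.57 ft²·°F·h/BTU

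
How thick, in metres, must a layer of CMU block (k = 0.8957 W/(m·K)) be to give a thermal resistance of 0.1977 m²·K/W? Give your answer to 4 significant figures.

0.1771 m

L = R·k = 0.1977 × 0.8957 = 0.17708 m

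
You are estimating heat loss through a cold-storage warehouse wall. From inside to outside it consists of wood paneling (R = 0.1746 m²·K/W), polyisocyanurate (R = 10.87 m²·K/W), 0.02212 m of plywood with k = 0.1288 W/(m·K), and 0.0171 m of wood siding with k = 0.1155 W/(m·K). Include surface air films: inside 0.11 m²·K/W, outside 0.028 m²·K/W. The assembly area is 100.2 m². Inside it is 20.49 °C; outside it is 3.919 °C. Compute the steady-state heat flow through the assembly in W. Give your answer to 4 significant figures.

0.02212/0.1288 = 0.17174
0.0171/0.1155 = 0.14805
R_total = 0.11 + 0.1746 + 10.87 + 0.17174 + 0.14805 + 0.028 = 11.502 m²·K/W
Q = A·ΔT/R = 100.2 × (20.49 − 3.919) / 11.502 = 144.35 W

144.4 W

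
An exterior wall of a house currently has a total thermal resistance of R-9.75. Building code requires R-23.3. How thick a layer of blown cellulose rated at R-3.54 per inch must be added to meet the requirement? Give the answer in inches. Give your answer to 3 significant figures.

ΔR = 23.3 − 9.75 = 13.55 ft²·°F·h/BTU
L = ΔR / (R/in) = 13.55/3.54 = 3.828 in

3.83 in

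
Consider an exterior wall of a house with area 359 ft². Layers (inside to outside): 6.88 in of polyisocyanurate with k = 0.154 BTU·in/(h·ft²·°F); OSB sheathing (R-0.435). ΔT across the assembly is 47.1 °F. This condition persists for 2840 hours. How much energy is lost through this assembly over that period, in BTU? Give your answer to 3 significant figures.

6.88/0.154 = 44.68
R_total = 44.68 + 0.435 = 45.11 ft²·°F·h/BTU
Q = 359 × 47.1 / 45.11 = 374.8 BTU/h
E = 374.8 × 2840 = 1065000 BTU

1060000 BTU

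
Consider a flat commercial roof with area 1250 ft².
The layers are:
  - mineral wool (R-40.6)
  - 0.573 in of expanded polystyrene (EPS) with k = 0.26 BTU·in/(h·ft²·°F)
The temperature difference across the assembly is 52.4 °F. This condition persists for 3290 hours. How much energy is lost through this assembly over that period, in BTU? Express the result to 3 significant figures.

5030000 BTU

0.573/0.26 = 2.204
R_total = 40.6 + 2.204 = 42.8 ft²·°F·h/BTU
Q = 1250 × 52.4 / 42.8 = 1530 BTU/h
E = 1530 × 3290 = 5034000 BTU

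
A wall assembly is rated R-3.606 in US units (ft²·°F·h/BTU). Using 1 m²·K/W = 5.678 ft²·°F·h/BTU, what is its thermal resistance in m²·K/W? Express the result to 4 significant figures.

R_SI = 3.606/5.678 = 0.63508

0.6351 m²·K/W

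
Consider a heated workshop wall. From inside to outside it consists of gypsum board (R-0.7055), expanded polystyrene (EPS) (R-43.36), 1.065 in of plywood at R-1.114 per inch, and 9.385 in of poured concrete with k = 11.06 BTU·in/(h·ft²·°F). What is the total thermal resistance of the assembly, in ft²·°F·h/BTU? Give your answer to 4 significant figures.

1.065 × 1.114 = 1.1864
9.385/11.06 = 0.84855
R_total = 0.7055 + 43.36 + 1.1864 + 0.84855 = 46.1 ft²·°F·h/BTU

46.10 ft²·°F·h/BTU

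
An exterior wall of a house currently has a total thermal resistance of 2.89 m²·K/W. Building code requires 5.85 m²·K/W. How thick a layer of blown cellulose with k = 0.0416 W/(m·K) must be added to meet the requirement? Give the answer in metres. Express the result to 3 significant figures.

0.123 m

ΔR = 5.85 − 2.89 = 2.96 m²·K/W
L = ΔR × k = 2.96 × 0.0416 = 0.1231 m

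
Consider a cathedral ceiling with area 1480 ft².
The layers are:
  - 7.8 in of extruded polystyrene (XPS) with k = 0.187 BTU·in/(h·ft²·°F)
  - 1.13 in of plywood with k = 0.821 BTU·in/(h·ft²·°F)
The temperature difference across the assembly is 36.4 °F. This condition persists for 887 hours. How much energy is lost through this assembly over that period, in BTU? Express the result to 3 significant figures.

1110000 BTU

7.8/0.187 = 41.71
1.13/0.821 = 1.376
R_total = 41.71 + 1.376 = 43.09 ft²·°F·h/BTU
Q = 1480 × 36.4 / 43.09 = 1250 BTU/h
E = 1250 × 887 = 1109000 BTU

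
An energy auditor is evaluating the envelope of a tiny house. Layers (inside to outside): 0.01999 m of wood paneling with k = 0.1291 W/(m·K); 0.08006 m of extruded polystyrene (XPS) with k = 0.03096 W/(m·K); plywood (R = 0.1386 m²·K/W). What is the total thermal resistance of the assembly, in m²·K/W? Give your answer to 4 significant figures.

2.879 m²·K/W

0.01999/0.1291 = 0.15484
0.08006/0.03096 = 2.5859
R_total = 0.15484 + 2.5859 + 0.1386 = 2.8794 m²·K/W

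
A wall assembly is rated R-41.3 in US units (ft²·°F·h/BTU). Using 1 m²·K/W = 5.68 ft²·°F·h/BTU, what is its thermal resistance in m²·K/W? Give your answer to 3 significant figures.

7.27 m²·K/W

R_SI = 41.3/5.68 = 7.271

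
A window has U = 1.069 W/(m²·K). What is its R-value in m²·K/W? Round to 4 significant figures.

0.9355 m²·K/W

R = 1/U = 1/1.069 = 0.93545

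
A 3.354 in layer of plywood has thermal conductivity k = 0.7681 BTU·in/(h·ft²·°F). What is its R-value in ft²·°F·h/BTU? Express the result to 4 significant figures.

R = L/k = 3.354/0.7681 = 4.3666 ft²·°F·h/BTU

4.367 ft²·°F·h/BTU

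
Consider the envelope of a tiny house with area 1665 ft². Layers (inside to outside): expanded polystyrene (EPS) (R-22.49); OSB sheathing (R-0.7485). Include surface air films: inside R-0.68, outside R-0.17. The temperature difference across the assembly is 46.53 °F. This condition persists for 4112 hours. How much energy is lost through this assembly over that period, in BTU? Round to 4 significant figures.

13220000 BTU

R_total = 0.68 + 22.49 + 0.7485 + 0.17 = 24.088 ft²·°F·h/BTU
Q = 1665 × 46.53 / 24.088 = 3216.2 BTU/h
E = 3216.2 × 4112 = 13225000 BTU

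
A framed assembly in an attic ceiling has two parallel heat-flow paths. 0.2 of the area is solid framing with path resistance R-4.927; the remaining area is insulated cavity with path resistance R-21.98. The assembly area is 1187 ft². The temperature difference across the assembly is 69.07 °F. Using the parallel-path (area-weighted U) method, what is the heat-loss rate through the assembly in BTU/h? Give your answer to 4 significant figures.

U_eff = 0.8/21.98 + 0.2/4.927 = 0.036397 + 0.040593 = 0.076989
R_eff = 1/U_eff = 12.989 ft²·°F·h/BTU
Q = 1187 × 69.07 / 12.989 = 6312.1 BTU/h

6312 BTU/h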